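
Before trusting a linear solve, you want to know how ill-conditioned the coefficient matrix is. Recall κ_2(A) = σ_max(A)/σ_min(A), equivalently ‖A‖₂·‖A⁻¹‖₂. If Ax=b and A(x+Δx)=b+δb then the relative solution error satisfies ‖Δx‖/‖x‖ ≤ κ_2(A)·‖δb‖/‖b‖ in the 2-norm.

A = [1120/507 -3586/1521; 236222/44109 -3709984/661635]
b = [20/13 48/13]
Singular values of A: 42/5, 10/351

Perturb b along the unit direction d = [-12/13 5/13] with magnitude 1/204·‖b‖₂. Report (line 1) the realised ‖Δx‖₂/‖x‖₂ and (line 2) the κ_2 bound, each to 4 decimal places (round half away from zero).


1.4453
1.4453

σ_max = 42/5, σ_min = 10/351
condition number: (42/5) ÷ (10/351) = 294.8400
bound on ‖Δx‖/‖x‖: κ·ε = 294.8400·1/204 = 1.4453
solve Ax = b  →  x = [0.3284 -0.3448]
2-norm of b is 4.0000; of x, 0.4762
re-solving with b+δb shifts x by Δx of norm 0.6882
dividing the unrounded norms, ‖Δx‖/‖x‖ = 1.4453
so the bound is sharp here: realised error equals the bound


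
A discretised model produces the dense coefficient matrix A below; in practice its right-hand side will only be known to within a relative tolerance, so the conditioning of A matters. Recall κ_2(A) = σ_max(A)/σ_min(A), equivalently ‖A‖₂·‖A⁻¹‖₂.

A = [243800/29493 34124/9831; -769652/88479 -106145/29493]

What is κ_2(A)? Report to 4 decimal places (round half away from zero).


form AᵀA = [1340440144/9308601 186170740/3102867; 186170740/3102867 25858249/1034289] with trace 1573164385/9308601 and determinant 1827904/9308601
solving λ² − 1573164385/9308601·λ + 1827904/9308601 = 0 gives λ = 169, 10816/9308601
so κ_2 = √(169 / (10816/9308601)) = 381.3750

381.3750


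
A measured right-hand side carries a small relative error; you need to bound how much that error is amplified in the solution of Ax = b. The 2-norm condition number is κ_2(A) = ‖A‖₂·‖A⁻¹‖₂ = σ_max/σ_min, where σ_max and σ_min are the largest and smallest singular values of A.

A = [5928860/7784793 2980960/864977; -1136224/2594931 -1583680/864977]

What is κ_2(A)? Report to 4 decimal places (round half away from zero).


139.6125

form AᵀA = [161835383056/209698969041 79833703040/23299885449; 79833703040/23299885449 39426176000/2588876161] with trace 1996047376/124746561 and determinant 1638400/124746561
char-poly roots: 16 and 102400/124746561
so κ_2 = √(16 / (102400/124746561)) = 139.6125


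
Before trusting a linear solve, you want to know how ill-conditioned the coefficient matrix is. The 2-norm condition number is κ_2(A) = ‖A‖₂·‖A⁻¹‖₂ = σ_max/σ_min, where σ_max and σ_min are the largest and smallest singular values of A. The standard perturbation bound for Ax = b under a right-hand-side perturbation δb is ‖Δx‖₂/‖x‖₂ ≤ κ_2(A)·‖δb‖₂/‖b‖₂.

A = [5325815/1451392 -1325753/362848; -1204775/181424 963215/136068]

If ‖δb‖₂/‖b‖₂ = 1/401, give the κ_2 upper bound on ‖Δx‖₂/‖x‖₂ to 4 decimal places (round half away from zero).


form AᵀA = [419582023025/7289061376 -330281716765/5466796032; -330281716765/5466796032 260196227929/4100097024] with trace 9440401729/78004224 and determinant 228765625/78004224
char-poly roots: 121 and 1890625/78004224
so κ_2 = √(121 / (1890625/78004224)) = 70.6560
worst-case relative error ≤ 70.6560 × 1/401 = 0.1762

0.1762


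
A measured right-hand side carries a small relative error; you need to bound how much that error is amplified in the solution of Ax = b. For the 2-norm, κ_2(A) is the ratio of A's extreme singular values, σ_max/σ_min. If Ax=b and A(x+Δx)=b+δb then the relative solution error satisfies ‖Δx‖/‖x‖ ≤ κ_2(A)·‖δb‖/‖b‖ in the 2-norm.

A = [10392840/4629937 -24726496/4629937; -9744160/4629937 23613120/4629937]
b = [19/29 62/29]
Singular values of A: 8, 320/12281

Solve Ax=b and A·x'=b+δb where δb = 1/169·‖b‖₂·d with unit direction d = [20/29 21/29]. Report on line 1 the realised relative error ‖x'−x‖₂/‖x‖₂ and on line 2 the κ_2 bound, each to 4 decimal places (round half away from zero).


0.0066
1.8167

from the listed singular values, σ₁ = 8, σ_n = 320/12281
κ_2(A) = 8 / (320/12281) = 307.0250
perturbation bound = 307.0250·1/169 = 1.8167
solve Ax = b  →  x = [70.8038 29.6370]
‖b‖₂ = 2.2361 and ‖x‖₂ = 76.7564
with δb = [0.0091 0.0096], A·Δx = δb → ‖Δx‖ = 0.5078
relative error = 0.0066
tightness: 0.0066 against a bound of 1.8167 (unrounded ratio ≈ 0.0036)


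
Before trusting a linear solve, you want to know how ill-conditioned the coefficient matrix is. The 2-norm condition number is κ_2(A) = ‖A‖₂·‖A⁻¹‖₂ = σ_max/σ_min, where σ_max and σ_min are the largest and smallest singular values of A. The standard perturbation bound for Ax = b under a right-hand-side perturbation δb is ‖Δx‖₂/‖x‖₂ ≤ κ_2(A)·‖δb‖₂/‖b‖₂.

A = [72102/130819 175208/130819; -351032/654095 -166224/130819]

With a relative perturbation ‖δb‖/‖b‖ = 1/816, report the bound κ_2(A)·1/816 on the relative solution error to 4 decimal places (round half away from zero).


0.2658

form AᵀA = [301059364/508728025 144487728/101745605; 144487728/101745605 69355840/20349121] with trace 12041156/3010225 and determinant 1024/3010225
λ_max, λ_min = (12041156/3010225 ± √144977107934736/9061454550625)/2 = 4, 256/3010225
κ_2(A) = √(λ_max/λ_min) = √(4 / (256/3010225)) = 216.8750
κ_2(A)·‖δb‖/‖b‖ = 0.2658


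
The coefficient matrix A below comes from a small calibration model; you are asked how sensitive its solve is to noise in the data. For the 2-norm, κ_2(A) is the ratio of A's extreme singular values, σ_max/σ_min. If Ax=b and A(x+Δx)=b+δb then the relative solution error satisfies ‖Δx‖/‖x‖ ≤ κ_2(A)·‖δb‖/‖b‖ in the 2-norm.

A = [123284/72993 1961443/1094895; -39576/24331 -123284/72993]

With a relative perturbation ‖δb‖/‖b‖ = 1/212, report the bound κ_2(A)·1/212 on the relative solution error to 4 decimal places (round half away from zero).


0.8904

AᵀA = [1010182160/183723381 15909430348/2755850715; 15909430348/2755850715 250586937581/41337760725]; tr = 16478549089/1425440025, det = 5345344/1425440025
eigenvalues of AᵀA: λ = (tr ± √(tr²−4·det))/2 = 289/25, 18496/57017601
κ_2(A) = √(λ_max/λ_min) = √((289/25) / (18496/57017601)) = 188.7750
κ_2(A)·‖δb‖/‖b‖ = 0.8904


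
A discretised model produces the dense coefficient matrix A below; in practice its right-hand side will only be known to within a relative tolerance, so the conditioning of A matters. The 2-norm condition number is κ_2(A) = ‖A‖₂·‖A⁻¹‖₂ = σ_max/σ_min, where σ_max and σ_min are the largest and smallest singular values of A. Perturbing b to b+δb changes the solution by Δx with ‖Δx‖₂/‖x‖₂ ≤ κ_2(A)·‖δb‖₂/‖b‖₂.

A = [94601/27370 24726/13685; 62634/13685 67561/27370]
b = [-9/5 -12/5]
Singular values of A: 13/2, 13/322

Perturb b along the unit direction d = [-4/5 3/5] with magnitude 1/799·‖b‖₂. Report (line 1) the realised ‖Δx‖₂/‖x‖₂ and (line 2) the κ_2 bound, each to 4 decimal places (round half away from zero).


0.2015
0.2015

σ_max = 13/2, σ_min = 13/322
κ = σ_max/σ_min = (13/2)/(13/322) = 161.0000
perturbation bound = 161.0000·1/799 = 0.2015
solve Ax = b  →  x = [-0.4072 -0.2172]
2-norm of b is 3.0000; of x, 0.4615
with δb = [-0.0030 0.0023], A·Δx = δb → ‖Δx‖ = 0.0930
realised ‖Δx‖/‖x‖ = 0.2015
tightness: 0.2015 against a bound of 0.2015; the bound is attained (ratio 1)


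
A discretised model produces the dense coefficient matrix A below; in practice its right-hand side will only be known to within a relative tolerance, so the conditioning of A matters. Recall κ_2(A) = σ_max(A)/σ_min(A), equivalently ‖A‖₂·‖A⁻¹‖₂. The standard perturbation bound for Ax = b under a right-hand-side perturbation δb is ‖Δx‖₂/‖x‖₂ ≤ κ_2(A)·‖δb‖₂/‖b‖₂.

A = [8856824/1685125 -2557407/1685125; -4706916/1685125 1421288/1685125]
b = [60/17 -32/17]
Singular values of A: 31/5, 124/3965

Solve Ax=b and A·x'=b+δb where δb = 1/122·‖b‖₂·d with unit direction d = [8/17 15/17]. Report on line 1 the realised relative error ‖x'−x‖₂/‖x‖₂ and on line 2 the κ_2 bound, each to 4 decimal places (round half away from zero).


1.6250
1.6250

σ_max = 31/5, σ_min = 124/3965
κ_2(A) = (31/5) / (124/3965) = 198.2500
κ_2(A)·‖δb‖/‖b‖ = 1.6250
solve Ax = b  →  x = [0.6194 -0.1806]
2-norm of b is 4.0000; of x, 0.6452
re-solving with b+δb shifts x by Δx of norm 1.0484
realised ‖Δx‖/‖x‖ = 1.6250
realised/bound = 1 exactly: the bound is attained for this b and d


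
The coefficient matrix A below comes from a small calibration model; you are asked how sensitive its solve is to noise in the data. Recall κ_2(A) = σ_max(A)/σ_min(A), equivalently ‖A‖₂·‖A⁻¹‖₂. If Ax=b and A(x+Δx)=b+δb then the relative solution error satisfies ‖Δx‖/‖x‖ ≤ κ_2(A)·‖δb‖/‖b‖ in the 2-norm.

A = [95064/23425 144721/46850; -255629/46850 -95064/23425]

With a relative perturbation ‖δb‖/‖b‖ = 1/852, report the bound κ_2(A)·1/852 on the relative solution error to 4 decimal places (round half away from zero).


form AᵀA = [4059793681/87796900 761177448/21949225; 761177448/21949225 2283712969/87796900] with trace 126870133/1755938 and determinant 2088025/14047504
eigenvalues of AᵀA: λ = (tr ± √(tr²−4·det))/2 = 289/4, 7225/3511876
κ = σ_max/σ_min = (17/2)/(85/1874) = 187.4000
bound on ‖Δx‖/‖x‖: κ·ε = 187.4000·1/852 = 0.2200

0.2200


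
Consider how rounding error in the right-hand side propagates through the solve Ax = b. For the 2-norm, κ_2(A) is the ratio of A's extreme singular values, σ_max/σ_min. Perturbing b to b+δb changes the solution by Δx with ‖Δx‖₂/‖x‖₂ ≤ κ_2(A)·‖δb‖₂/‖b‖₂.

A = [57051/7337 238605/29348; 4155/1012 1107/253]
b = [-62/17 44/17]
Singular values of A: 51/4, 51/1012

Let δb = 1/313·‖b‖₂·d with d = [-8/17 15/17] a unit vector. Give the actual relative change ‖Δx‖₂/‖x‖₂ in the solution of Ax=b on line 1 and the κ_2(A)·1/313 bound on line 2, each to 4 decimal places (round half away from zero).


largest singular value 51/4, smallest 51/1012
condition number: (51/4) ÷ (51/1012) = 253.0000
perturbation bound = 253.0000·1/313 = 0.8083
solve Ax = b  →  x = [-57.5849 54.6261]
‖b‖ = 4.4721, ‖x‖ = 79.3727
re-solving with b+δb shifts x by Δx of norm 0.2835
realised ‖Δx‖/‖x‖ = 0.0036
tightness: 0.0036 against a bound of 0.8083 (unrounded ratio ≈ 0.0044)

0.0036
0.8083


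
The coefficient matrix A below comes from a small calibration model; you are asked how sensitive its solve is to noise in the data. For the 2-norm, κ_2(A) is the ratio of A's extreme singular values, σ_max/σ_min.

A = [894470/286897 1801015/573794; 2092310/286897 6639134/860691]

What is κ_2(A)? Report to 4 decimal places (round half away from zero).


114.1500

M = AᵀA = [30638093000/487040761 96494421835/1461122283; 96494421835/1461122283 1216007670721/17533467396]. tr(M)=2757406681/20848356, det(M)=6996025/5212089
eigenvalues of AᵀA: λ = (tr ± √(tr²−4·det))/2 = 529/4, 52900/5212089
κ_2(A) = √(λ_max/λ_min) = √((529/4) / (52900/5212089)) = 114.1500


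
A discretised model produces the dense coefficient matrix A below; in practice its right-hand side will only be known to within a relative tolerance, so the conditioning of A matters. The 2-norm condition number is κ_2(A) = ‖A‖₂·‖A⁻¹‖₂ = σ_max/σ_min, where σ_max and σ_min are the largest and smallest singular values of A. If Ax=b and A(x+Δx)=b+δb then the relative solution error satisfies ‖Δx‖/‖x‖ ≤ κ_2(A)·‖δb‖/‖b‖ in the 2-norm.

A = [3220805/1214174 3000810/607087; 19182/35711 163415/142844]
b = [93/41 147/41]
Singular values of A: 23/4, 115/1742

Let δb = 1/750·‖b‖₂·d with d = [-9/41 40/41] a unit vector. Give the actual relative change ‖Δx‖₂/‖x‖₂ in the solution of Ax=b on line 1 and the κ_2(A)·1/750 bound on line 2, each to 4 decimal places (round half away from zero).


0.0019
0.1161

from the listed singular values, σ₁ = 23/4, σ_n = 115/1742
κ_2(A) = (23/4) / (115/1742) = 87.1000
bound on ‖Δx‖/‖x‖: κ·ε = 87.1000·1/750 = 0.1161
solve Ax = b  →  x = [-39.8517 21.8455]
‖b‖₂ = 4.2426 and ‖x‖₂ = 45.4465
δb = ε·‖b‖·d = [-0.0012 0.0055]; solving A·Δx = δb gives ‖Δx‖ = 0.0857
realised ‖Δx‖/‖x‖ = 0.0019
tightness: 0.0019 against a bound of 0.1161 (unrounded ratio ≈ 0.0162)


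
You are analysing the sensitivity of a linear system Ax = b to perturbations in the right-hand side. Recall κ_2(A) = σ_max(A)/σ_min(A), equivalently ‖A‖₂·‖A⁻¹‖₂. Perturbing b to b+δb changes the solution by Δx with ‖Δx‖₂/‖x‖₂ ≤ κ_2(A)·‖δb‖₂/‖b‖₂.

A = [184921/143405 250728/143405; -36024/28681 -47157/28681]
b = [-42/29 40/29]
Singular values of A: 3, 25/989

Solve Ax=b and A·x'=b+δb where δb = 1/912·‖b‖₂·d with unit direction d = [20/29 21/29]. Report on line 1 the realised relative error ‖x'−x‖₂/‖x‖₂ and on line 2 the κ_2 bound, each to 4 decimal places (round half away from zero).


0.1301
0.1301

from the listed singular values, σ₁ = 3, σ_n = 25/989
κ = σ_max/σ_min = 3/(25/989) = 118.6800
κ_2(A)·‖δb‖/‖b‖ = 0.1301
solve Ax = b  →  x = [-0.4000 -0.5333]
‖b‖ = 2.0000, ‖x‖ = 0.6667
δb = ε·‖b‖·d = [0.0015 0.0016]; solving A·Δx = δb gives ‖Δx‖ = 0.0868
dividing the unrounded norms, ‖Δx‖/‖x‖ = 0.1301
tightness: 0.1301 against a bound of 0.1301; the bound is attained (ratio 1)


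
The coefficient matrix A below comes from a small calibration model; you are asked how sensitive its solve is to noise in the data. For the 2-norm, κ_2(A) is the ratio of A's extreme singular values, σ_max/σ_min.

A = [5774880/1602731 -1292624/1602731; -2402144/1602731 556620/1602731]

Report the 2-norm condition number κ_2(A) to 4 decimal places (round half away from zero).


form AᵀA = [231476537344/15199684369 -52081833600/15199684369; -52081833600/15199684369 11720133904/15199684369] with trace 144673808/9042049 and determinant 16384/9042049
char-poly roots: 16 and 1024/9042049
σ_max=√16=4, σ_min=√(1024/9042049)=(32/3007) → κ = 375.8750

375.8750


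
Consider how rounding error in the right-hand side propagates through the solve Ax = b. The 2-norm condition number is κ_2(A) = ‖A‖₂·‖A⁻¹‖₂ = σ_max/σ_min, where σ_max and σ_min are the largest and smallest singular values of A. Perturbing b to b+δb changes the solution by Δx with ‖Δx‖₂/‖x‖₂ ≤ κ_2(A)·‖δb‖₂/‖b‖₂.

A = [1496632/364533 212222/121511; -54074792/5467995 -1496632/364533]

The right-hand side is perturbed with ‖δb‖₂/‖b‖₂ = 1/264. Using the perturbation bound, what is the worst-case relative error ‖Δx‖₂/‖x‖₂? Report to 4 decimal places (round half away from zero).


M = AᵀA = [20284392201856/176916978225 563449022096/11794465215; 563449022096/11794465215 15652372420/786297681]. tr(M)=140864946724/1046846025, det(M)=181063936/1046846025
eigenvalues of AᵀA: λ = (tr ± √(tr²−4·det))/2 = 3364/25, 53824/41873841
κ = σ_max/σ_min = (58/5)/(232/6471) = 323.5500
worst-case relative error ≤ 323.5500 × 1/264 = 1.2256

1.2256


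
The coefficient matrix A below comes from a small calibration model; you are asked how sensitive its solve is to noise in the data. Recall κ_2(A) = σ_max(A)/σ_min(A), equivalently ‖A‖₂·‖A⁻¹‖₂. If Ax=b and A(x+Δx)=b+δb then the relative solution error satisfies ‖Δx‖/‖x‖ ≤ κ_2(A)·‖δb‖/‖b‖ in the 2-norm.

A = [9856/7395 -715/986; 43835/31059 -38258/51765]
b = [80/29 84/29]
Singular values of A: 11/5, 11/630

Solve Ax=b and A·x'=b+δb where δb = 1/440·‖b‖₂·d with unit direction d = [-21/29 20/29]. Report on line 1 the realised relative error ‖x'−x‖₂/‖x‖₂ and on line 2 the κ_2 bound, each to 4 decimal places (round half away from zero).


0.2864
0.2864

from the listed singular values, σ₁ = 11/5, σ_n = 11/630
κ_2(A) = (11/5) / (11/630) = 126.0000
bound on ‖Δx‖/‖x‖: κ·ε = 126.0000·1/440 = 0.2864
solve Ax = b  →  x = [1.6043 -0.8556]
‖b‖₂ = 4.0000 and ‖x‖₂ = 1.8182
with δb = [-0.0066 0.0063], A·Δx = δb → ‖Δx‖ = 0.5207
relative error = 0.2864
realised/bound = 1 exactly: the bound is attained for this b and d


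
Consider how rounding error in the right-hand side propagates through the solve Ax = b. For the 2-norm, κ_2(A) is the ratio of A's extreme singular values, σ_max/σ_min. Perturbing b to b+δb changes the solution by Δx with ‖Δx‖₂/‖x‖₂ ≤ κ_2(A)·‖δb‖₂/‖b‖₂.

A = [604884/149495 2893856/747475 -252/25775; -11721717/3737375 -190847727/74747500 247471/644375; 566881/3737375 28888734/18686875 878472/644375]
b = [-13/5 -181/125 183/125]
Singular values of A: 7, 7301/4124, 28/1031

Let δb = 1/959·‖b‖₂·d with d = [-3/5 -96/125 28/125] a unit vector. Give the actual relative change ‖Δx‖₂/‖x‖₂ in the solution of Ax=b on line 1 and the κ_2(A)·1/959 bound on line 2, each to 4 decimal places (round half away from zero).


from the listed singular values, σ₁ = 7, σ_n = 28/1031
condition number: 7 ÷ (28/1031) = 257.7500
bound on ‖Δx‖/‖x‖: κ·ε = 257.7500·1/959 = 0.2688
solve Ax = b  →  x = [60.6086 -63.8462 66.7305]
‖b‖ = 3.3166, ‖x‖ = 110.4658
Δx = A⁻¹·δb where δb = 1/959·3.3166·d; ‖Δx‖ = 0.1273
dividing the unrounded norms, ‖Δx‖/‖x‖ = 0.0012
tightness: 0.0012 against a bound of 0.2688 (unrounded ratio ≈ 0.0043)

0.0012
0.2688


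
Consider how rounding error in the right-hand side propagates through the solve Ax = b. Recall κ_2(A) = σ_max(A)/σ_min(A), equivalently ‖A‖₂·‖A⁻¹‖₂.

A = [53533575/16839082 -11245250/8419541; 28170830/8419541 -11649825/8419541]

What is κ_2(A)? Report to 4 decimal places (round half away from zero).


357.3280

AᵀA = [7182195367225/337163712964 -748138474125/84290928241; -748138474125/84290928241 311740868125/84290928241]; tr = 49876679525/1995051556, det = 9765625/1995051556
char-poly roots: 25 and 390625/1995051556
σ_max=√25=5, σ_min=√(390625/1995051556)=(625/44666) → κ = 357.3280


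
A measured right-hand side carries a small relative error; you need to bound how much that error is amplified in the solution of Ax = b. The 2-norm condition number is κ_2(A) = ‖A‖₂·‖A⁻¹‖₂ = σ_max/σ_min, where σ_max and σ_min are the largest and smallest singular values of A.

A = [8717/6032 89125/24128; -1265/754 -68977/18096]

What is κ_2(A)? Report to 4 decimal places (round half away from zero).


M = AᵀA = [212129/43264 6091435/519168; 6091435/519168 175522729/6230016]. tr(M)=1219345/36864, det(M)=279841/589824
solving λ² − 1219345/36864·λ + 279841/589824 = 0 gives λ = 529/16, 529/36864
κ = σ_max/σ_min = (23/4)/(23/192) = 48.0000

48.0000


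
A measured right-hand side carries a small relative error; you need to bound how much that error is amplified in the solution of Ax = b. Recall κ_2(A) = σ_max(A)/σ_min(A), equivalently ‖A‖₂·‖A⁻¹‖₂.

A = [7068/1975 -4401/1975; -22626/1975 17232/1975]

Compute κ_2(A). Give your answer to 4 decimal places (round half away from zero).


M = AᵀA = [899028/6241 -673596/6241; -673596/6241 506097/6241]. tr(M)=1405125/6241, det(M)=202500/6241
λ_max, λ_min = (1405125/6241 ± √1969321055625/38950081)/2 = 225, 900/6241
κ = σ_max/σ_min = 15/(30/79) = 39.5000

39.5000


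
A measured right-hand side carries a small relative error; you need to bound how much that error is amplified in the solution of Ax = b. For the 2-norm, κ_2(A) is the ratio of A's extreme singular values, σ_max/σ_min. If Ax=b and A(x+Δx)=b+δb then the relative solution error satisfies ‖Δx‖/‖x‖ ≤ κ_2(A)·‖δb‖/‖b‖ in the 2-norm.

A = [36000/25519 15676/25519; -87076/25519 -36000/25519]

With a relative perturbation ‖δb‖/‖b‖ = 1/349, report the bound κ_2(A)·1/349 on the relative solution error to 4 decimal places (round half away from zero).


AᵀA = [52533904/3853369 21888000/3853369; 21888000/3853369 9122704/3853369]; tr = 364832/22801, det = 256/22801
λ_max, λ_min = (364832/22801 ± √133079040000/519885601)/2 = 16, 16/22801
κ = σ_max/σ_min = 4/(4/151) = 151.0000
bound on ‖Δx‖/‖x‖: κ·ε = 151.0000·1/349 = 0.4327

0.4327


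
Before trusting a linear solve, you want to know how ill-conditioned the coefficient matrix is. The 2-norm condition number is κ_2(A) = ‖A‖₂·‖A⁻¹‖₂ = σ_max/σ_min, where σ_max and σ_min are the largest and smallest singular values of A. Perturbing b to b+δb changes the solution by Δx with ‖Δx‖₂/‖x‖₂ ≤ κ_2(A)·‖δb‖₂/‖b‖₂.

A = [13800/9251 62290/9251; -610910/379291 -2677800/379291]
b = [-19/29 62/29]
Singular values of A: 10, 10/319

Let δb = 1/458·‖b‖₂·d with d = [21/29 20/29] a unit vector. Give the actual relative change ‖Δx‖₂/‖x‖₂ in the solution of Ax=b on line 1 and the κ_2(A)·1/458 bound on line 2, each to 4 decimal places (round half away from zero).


0.0049
0.6965

from the listed singular values, σ₁ = 10, σ_n = 10/319
κ_2(A) = 10 / (10/319) = 319.0000
bound on ‖Δx‖/‖x‖: κ·ε = 319.0000·1/458 = 0.6965
solve Ax = b  →  x = [-31.1659 6.8073]
‖b‖ = 2.2361, ‖x‖ = 31.9006
δb = ε·‖b‖·d = [0.0035 0.0034]; solving A·Δx = δb gives ‖Δx‖ = 0.1557
dividing the unrounded norms, ‖Δx‖/‖x‖ = 0.0049
realised/bound (from unrounded values) ≈ 0.0070


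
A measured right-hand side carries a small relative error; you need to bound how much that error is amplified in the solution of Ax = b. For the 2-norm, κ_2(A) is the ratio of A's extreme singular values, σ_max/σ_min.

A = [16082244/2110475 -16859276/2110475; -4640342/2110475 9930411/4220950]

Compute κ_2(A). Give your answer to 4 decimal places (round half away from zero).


363.8750

form AᵀA = [448274153524/7126567561 -470680387065/7126567561; -470680387065/7126567561 1976886098569/28506270244] with trace 4482738065/33895684 and determinant 1119364/8473921
λ_max, λ_min = (4482738065/33895684 ± √20094333493665144609/1148917393827856)/2 = 529/4, 8464/8473921
κ = σ_max/σ_min = (23/2)/(92/2911) = 363.8750


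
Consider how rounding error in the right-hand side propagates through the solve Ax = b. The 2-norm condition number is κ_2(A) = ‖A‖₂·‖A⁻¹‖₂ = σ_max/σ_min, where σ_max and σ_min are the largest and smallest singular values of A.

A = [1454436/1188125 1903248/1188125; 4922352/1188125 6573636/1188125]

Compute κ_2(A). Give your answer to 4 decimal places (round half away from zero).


380.2000

M = AᵀA = [42151893264/2258625625 56201444352/2258625625; 56201444352/2258625625 74936069136/2258625625]. tr(M)=4683518496/90345025, det(M)=1679616/90345025
char-poly roots: 1296/25 and 1296/3613801
κ = σ_max/σ_min = (36/5)/(36/1901) = 380.2000


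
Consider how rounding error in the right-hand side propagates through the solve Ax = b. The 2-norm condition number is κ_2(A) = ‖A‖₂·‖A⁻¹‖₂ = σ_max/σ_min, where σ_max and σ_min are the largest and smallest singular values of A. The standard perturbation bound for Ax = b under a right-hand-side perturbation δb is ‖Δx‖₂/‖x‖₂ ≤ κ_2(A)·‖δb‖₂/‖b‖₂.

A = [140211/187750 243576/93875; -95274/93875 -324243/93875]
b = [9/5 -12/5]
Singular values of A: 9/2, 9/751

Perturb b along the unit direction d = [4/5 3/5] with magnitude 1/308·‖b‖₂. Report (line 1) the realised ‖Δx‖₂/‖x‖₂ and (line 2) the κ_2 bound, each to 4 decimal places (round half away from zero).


1.2192
1.2192

from the listed singular values, σ₁ = 9/2, σ_n = 9/751
κ_2(A) = (9/2) / (9/751) = 375.5000
bound on ‖Δx‖/‖x‖: κ·ε = 375.5000·1/308 = 1.2192
solve Ax = b  →  x = [0.1867 0.6400]
2-norm of b is 3.0000; of x, 0.6667
δb = ε·‖b‖·d = [0.0078 0.0058]; solving A·Δx = δb gives ‖Δx‖ = 0.8128
dividing the unrounded norms, ‖Δx‖/‖x‖ = 1.2192
tightness: 1.2192 against a bound of 1.2192; the bound is attained (ratio 1)


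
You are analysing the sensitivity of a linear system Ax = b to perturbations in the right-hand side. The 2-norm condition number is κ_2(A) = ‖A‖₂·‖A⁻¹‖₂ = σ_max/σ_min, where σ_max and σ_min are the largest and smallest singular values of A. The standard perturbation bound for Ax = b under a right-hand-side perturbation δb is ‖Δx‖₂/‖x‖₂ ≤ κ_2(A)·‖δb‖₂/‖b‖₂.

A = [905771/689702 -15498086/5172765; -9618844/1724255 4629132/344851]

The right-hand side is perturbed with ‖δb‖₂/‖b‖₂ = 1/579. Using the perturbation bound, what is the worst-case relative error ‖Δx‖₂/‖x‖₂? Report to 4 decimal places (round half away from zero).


M = AᵀA = [232361194049/7074492100 -83640424817/1061173815; -83640424817/1061173815 3011115324916/15917607225]. tr(M)=16728653309/75349620, det(M)=1971537604/2354675625
char-poly roots: 22201/100 and 355216/94187025
σ_max=√(22201/100)=(149/10), σ_min=√(355216/94187025)=(596/9705) → κ = 242.6250
bound on ‖Δx‖/‖x‖: κ·ε = 242.6250·1/579 = 0.4190

0.4190


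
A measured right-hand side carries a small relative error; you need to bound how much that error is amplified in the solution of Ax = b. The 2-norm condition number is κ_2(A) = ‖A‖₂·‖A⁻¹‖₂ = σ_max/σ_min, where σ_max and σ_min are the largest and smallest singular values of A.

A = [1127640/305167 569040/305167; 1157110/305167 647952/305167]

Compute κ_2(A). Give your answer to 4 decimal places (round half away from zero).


46.4250

form AᵀA = [3104013700/110733529 1654487520/110733529; 1654487520/110733529 884242944/110733529] with trace 13800196/383161 and determinant 230400/383161
λ_max, λ_min = (13800196/383161 ± √190092288460816/146812351921)/2 = 36, 6400/383161
so κ_2 = √(36 / (6400/383161)) = 46.4250


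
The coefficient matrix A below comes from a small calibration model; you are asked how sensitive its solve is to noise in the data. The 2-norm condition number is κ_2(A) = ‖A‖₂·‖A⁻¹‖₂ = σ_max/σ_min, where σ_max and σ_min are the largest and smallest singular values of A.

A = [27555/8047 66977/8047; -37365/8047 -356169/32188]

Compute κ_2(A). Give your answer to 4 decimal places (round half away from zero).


AᵀA = [2155421250/64754209 20690459625/259016836; 20690459625/259016836 198631053025/1036067344]; tr = 1379395225/6130576, det = 3515625/6130576
eigenvalues of AᵀA: λ = (tr ± √(tr²−4·det))/2 = 225, 15625/6130576
κ = σ_max/σ_min = 15/(125/2476) = 297.1200

297.1200


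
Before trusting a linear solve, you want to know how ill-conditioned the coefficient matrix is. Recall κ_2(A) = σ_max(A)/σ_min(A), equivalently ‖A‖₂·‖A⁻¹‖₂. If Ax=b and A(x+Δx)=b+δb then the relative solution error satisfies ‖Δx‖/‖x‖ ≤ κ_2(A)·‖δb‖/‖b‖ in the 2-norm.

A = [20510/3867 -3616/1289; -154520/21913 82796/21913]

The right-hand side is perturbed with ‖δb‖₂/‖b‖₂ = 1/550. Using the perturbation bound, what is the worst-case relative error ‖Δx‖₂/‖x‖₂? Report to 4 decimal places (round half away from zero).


0.7031

M = AᵀA = [336458642500/4321616121 -59814356000/1440538707; -59814356000/1440538707 10633984400/480179569]. tr(M)=1495378900/14953689, det(M)=1000000/14953689
λ_max, λ_min = (1495378900/14953689 ± √2236098239809210000/223612814708721)/2 = 100, 10000/14953689
σ_max=√100=10, σ_min=√(10000/14953689)=(100/3867) → κ = 386.7000
perturbation bound = 386.7000·1/550 = 0.7031


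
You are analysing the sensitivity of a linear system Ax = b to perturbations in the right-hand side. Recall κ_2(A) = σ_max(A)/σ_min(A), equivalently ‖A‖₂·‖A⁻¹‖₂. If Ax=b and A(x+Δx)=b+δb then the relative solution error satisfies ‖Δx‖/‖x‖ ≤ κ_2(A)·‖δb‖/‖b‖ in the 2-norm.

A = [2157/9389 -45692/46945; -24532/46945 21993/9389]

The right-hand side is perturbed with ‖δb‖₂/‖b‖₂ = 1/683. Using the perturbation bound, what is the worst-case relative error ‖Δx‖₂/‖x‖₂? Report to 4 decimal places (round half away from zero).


M = AᵀA = [718135249/2203833025 -127617984/88153321; -127617984/88153321 14180060089/2203833025]. tr(M)=8862698/1311025, det(M)=28561/32775625
solving λ² − 8862698/1311025·λ + 28561/32775625 = 0 gives λ = 169/25, 169/1311025
κ = σ_max/σ_min = (13/5)/(13/1145) = 229.0000
worst-case relative error ≤ 229.0000 × 1/683 = 0.3353

0.3353


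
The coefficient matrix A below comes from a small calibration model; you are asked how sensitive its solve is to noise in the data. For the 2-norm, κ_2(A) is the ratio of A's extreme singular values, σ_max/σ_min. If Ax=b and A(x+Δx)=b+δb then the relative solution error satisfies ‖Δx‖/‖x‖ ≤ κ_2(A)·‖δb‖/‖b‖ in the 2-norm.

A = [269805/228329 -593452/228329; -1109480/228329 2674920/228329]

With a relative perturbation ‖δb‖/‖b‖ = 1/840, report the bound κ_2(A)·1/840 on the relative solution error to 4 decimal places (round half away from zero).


AᵀA = [775574425/31013761 -1860729660/31013761; -1860729660/31013761 4466021584/31013761]; tr = 5241596009/31013761, det = 45697600/31013761
eigenvalues of AᵀA: λ = (tr ± √(tr²−4·det))/2 = 169, 270400/31013761
σ_max=√169=13, σ_min=√(270400/31013761)=(520/5569) → κ = 139.2250
κ_2(A)·‖δb‖/‖b‖ = 0.1657

0.1657


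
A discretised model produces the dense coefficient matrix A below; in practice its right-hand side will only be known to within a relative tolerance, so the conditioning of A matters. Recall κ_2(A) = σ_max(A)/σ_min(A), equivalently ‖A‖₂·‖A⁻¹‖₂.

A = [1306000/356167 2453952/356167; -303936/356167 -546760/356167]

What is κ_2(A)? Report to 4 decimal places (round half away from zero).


255.5000

form AᵀA = [1069609216/75463969 2005378560/75463969; 2005378560/75463969 3760158784/75463969] with trace 16712000/261121 and determinant 16384/261121
λ_max, λ_min = (16712000/261121 ± √279273831174144/68184176641)/2 = 64, 256/261121
κ = σ_max/σ_min = 8/(16/511) = 255.5000


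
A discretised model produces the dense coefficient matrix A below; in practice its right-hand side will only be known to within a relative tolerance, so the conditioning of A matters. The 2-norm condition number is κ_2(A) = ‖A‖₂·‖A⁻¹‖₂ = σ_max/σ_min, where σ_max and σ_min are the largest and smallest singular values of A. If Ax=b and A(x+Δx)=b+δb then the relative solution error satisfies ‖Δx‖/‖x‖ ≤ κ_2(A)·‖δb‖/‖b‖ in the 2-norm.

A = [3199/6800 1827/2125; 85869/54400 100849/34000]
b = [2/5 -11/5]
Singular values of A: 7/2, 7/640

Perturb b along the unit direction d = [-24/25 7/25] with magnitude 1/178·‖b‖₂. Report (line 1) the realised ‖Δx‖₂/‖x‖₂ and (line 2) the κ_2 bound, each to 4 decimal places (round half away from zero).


largest singular value 7/2, smallest 7/640
condition number: (7/2) ÷ (7/640) = 320.0000
perturbation bound = 320.0000·1/178 = 1.7978
solve Ax = b  →  x = [80.4034 -43.5294]
2-norm of b is 2.2361; of x, 91.4304
δb = ε·‖b‖·d = [-0.0121 0.0035]; solving A·Δx = δb gives ‖Δx‖ = 1.1485
realised ‖Δx‖/‖x‖ = 0.0126
tightness: 0.0126 against a bound of 1.7978 (unrounded ratio ≈ 0.0070)

0.0126
1.7978


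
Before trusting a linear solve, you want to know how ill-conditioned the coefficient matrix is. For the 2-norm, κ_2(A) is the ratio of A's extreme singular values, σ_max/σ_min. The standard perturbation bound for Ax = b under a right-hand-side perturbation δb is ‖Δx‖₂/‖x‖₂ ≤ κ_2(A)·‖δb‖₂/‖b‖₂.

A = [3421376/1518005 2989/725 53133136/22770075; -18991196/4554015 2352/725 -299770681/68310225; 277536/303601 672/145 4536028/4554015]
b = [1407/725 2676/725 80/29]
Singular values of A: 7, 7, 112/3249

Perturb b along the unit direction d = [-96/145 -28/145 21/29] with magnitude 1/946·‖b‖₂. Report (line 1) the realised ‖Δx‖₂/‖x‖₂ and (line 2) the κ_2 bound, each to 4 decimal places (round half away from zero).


0.2147
0.2147

σ_max = 7, σ_min = 112/3249
condition number: 7 ÷ (112/3249) = 203.0625
κ_2(A)·‖δb‖/‖b‖ = 0.2147
solve Ax = b  →  x = [-0.1734 0.6686 -0.1821]
‖b‖₂ = 5.0000 and ‖x‖₂ = 0.7143
re-solving with b+δb shifts x by Δx of norm 0.1533
dividing the unrounded norms, ‖Δx‖/‖x‖ = 0.2147
so the bound is sharp here: realised error equals the bound


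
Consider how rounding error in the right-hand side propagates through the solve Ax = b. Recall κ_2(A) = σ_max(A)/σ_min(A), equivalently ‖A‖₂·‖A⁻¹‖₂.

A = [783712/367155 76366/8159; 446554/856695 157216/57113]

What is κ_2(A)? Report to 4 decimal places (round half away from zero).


form AᵀA = [1275628588900/264213476289 628642976000/29357052921; 628642976000/29357052921 310473402500/3261894769] with trace 15719199400/157176369 and determinant 156250000/157176369
char-poly roots: 100 and 1562500/157176369
σ_max=√100=10, σ_min=√(1562500/157176369)=(1250/12537) → κ = 100.2960

100.2960


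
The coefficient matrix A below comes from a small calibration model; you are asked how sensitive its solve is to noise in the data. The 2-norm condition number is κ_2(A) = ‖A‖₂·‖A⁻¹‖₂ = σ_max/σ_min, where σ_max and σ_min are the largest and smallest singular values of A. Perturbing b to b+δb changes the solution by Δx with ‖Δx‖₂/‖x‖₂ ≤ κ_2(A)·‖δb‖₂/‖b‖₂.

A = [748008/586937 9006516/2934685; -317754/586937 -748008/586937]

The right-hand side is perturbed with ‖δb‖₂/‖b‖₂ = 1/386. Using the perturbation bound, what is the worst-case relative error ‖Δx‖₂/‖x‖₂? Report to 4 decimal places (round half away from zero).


AᵀA = [3908186820/2038432201 46895613552/10192161005; 46895613552/10192161005 562752838224/50960805025]; tr = 3908032596/301543225, det = 419904/301543225
char-poly roots: 324/25 and 1296/12061729
κ_2(A) = √(λ_max/λ_min) = √((324/25) / (1296/12061729)) = 347.3000
worst-case relative error ≤ 347.3000 × 1/386 = 0.8997

0.8997


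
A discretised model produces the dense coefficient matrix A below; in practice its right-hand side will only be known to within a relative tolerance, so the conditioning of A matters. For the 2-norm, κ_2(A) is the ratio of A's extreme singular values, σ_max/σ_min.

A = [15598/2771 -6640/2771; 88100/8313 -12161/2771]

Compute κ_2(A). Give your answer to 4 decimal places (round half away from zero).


form AᵀA = [34433524/239121 -4782340/79707; -4782340/79707 664289/26569] with trace 40412125/239121 and determinant 114244/239121
solving λ² − 40412125/239121·λ + 114244/239121 = 0 gives λ = 169, 676/239121
κ_2(A) = √(λ_max/λ_min) = √(169 / (676/239121)) = 244.5000

244.5000


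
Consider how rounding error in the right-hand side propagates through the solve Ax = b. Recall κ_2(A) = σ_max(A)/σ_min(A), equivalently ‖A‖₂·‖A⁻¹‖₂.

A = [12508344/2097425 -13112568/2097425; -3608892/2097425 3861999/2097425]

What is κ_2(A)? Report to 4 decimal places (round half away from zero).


361.6250

M = AᵀA = [271172433744/7038706609 -284726477700/7038706609; -284726477700/7038706609 298967161329/7038706609]. tr(M)=677930553/8369449, det(M)=419904/8369449
char-poly roots: 81 and 5184/8369449
σ_max=√81=9, σ_min=√(5184/8369449)=(72/2893) → κ = 361.6250


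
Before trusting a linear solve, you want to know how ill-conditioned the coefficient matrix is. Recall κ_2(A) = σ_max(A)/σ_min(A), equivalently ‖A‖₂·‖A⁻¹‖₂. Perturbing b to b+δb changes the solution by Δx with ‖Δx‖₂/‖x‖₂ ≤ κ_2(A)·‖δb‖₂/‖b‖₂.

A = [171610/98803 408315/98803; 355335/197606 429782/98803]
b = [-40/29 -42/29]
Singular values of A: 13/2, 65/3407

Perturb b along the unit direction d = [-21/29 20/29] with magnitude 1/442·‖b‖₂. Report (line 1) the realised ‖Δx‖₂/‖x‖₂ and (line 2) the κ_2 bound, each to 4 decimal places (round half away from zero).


σ_max = 13/2, σ_min = 65/3407
condition number: (13/2) ÷ (65/3407) = 340.7000
bound on ‖Δx‖/‖x‖: κ·ε = 340.7000·1/442 = 0.7708
solve Ax = b  →  x = [-0.1183 -0.2840]
‖b‖ = 2.0000, ‖x‖ = 0.3077
δb = ε·‖b‖·d = [-0.0033 0.0031]; solving A·Δx = δb gives ‖Δx‖ = 0.2372
relative error = 0.7708
realised/bound = 1 exactly: the bound is attained for this b and d

0.7708
0.7708


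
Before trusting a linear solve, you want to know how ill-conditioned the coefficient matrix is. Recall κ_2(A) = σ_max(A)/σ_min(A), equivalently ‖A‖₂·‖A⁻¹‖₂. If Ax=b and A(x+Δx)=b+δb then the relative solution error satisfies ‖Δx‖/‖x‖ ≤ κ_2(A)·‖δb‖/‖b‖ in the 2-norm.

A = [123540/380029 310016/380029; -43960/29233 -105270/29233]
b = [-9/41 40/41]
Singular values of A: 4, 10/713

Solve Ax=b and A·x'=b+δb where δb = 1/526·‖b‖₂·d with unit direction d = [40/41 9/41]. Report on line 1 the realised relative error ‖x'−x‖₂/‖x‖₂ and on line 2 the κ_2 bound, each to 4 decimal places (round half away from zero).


from the listed singular values, σ₁ = 4, σ_n = 10/713
κ = σ_max/σ_min = 4/(10/713) = 285.2000
bound on ‖Δx‖/‖x‖: κ·ε = 285.2000·1/526 = 0.5422
solve Ax = b  →  x = [-0.0962 -0.2308]
‖b‖₂ = 1.0000 and ‖x‖₂ = 0.2500
δb = ε·‖b‖·d = [0.0019 0.0004]; solving A·Δx = δb gives ‖Δx‖ = 0.1356
dividing the unrounded norms, ‖Δx‖/‖x‖ = 0.5422
tightness: 0.5422 against a bound of 0.5422; the bound is attained (ratio 1)

0.5422
0.5422


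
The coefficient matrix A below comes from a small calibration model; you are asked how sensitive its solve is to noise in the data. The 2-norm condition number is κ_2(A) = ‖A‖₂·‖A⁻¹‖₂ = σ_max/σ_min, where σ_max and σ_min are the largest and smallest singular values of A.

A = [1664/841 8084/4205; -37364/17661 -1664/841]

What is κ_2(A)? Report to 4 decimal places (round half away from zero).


form AᵀA = [3111952/370881 705536/88305; 705536/88305 160016/21025] with trace 176416/11025 and determinant 256/11025
solving λ² − 176416/11025·λ + 256/11025 = 0 gives λ = 16, 16/11025
so κ_2 = √(16 / (16/11025)) = 105.0000

105.0000


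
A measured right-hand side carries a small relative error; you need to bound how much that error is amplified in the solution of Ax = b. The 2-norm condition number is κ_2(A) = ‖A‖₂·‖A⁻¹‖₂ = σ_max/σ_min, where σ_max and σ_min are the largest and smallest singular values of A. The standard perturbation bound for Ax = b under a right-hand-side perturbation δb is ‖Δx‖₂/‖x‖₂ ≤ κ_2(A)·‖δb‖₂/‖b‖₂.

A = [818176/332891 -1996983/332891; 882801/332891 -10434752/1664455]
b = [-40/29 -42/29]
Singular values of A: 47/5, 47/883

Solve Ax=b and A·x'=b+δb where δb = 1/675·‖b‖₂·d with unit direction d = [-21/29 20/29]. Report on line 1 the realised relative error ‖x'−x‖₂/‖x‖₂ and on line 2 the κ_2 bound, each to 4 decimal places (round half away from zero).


0.2616
0.2616

largest singular value 47/5, smallest 47/883
condition number: (47/5) ÷ (47/883) = 176.6000
bound on ‖Δx‖/‖x‖: κ·ε = 176.6000·1/675 = 0.2616
solve Ax = b  →  x = [-0.0818 0.1964]
‖b‖ = 2.0000, ‖x‖ = 0.2128
Δx = A⁻¹·δb where δb = 1/675·2.0000·d; ‖Δx‖ = 0.0557
realised ‖Δx‖/‖x‖ = 0.2616
realised/bound = 1 exactly: the bound is attained for this b and d


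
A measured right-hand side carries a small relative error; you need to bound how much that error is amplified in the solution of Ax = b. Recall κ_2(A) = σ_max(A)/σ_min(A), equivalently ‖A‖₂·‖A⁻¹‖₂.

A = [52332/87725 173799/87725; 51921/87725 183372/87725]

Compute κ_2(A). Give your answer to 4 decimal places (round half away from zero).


form AᵀA = [1292373/1830125 4427136/1830125; 4427136/1830125 15179877/1830125] with trace 131778/14641 and determinant 81/14641
λ_max, λ_min = (131778/14641 ± √17360697600/214358881)/2 = 9, 9/14641
κ_2(A) = √(λ_max/λ_min) = √(9 / (9/14641)) = 121.0000

121.0000
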